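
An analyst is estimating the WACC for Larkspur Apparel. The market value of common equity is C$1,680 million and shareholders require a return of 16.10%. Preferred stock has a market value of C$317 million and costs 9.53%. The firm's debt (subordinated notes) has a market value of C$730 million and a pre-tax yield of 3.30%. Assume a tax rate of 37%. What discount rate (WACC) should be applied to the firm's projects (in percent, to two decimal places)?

Total capital V = 1680 + 317 + 730 = 2727.
Equity: weight = 1680/2727 = 0.6161; cost = 16.1%.
Preferred: weight = 317/2727 = 0.1162; cost = 9.53%.
Subordinated notes: weight = 730/2727 = 0.2677; after-tax cost = 3.3% × (1 − 37%) = 2.0790%.
WACC = 0.6161 × 16.1000% + 0.1162 × 9.5300% + 0.2677 × 2.0790% = 11.5829%.

11.58%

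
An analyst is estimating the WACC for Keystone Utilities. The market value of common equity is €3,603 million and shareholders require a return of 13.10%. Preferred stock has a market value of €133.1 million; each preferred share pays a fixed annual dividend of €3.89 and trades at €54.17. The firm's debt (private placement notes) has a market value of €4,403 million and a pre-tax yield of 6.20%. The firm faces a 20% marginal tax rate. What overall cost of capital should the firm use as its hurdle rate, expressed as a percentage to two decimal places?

Cost of preferred: Rp = 3.89 / 54.17 = 7.1811%.
Total capital V = 3603 + 133.1 + 4403 = 8139.1.
Equity: weight = 3603/8139.1 = 0.4427; cost = 13.1%.
Preferred: weight = 133.1/8139.1 = 0.0164; cost = 7.1811%.
Private placement notes: weight = 4403/8139.1 = 0.5410; after-tax cost = 6.2% × (1 − 20%) = 4.9600%.
WACC = 0.4427 × 13.1000% + 0.0164 × 7.1811% + 0.5410 × 4.9600% = 8.5997%.

8.60%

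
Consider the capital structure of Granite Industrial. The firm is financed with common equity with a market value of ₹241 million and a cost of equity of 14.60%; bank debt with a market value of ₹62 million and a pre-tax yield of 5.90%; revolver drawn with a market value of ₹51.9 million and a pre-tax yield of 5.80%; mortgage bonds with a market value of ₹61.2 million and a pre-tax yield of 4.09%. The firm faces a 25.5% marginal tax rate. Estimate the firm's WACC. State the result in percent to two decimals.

10.10%

Total capital V = 241 + 62 + 51.9 + 61.2 = 416.1.
Equity: weight = 241/416.1 = 0.5792; cost = 14.6%.
Bank debt: weight = 62/416.1 = 0.1490; after-tax cost = 5.9% × (1 − 25.5%) = 4.3955%.
Revolver drawn: weight = 51.9/416.1 = 0.1247; after-tax cost = 5.8% × (1 − 25.5%) = 4.3210%.
Mortgage bonds: weight = 61.2/416.1 = 0.1471; after-tax cost = 4.09% × (1 − 25.5%) = 3.0471%.
WACC = 0.5792 × 14.6000% + 0.1490 × 4.3955% + 0.1247 × 4.3210% + 0.1471 × 3.0471% = 10.0982%.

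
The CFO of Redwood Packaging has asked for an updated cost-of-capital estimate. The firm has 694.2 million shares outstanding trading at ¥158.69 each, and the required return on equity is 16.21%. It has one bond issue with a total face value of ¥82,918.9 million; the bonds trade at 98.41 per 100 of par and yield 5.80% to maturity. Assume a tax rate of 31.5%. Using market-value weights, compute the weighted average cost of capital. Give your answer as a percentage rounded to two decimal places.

Market value of equity E = 158.69 × 694.2m = 110162.598m. Market value of debt D = 82918.9m × 98.41/100 = 81600.48949m.
Total capital V = 110162.598 + 81600.48949 = 191763.08749.
Equity: weight = 110162.598/191763.08749 = 0.5745; cost = 16.21%.
Bonds outstanding: weight = 81600.48949/191763.08749 = 0.4255; after-tax cost = 5.8% × (1 − 31.5%) = 3.9730%.
WACC = 0.5745 × 16.2100% + 0.4255 × 3.9730% = 11.0028%.

11.00%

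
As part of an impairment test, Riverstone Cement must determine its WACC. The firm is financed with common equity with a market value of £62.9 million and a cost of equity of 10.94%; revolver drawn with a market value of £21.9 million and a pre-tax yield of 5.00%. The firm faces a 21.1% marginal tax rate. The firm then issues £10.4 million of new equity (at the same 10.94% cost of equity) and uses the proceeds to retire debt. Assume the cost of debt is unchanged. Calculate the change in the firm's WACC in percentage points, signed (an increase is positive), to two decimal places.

+0.86 pp

Current WACC:
Total capital V = 62.9 + 21.9 = 84.8.
Equity: weight = 62.9/84.8 = 0.7417; cost = 10.94%.
Revolver drawn: weight = 21.9/84.8 = 0.2583; after-tax cost = 5% × (1 − 21.1%) = 3.9450%.
WACC = 0.7417 × 10.9400% + 0.2583 × 3.9450% = 9.1335%.
After the change:
Total capital V = 73.3 + 11.5 = 84.8.
Equity: weight = 73.3/84.8 = 0.8644; cost = 10.94%.
Revolver drawn: weight = 11.5/84.8 = 0.1356; after-tax cost = 5% × (1 − 21.1%) = 3.9450%.
WACC = 0.8644 × 10.9400% + 0.1356 × 3.9450% = 9.9914%.
Change in WACC = 9.9914% − 9.1335% = 0.8579 pp.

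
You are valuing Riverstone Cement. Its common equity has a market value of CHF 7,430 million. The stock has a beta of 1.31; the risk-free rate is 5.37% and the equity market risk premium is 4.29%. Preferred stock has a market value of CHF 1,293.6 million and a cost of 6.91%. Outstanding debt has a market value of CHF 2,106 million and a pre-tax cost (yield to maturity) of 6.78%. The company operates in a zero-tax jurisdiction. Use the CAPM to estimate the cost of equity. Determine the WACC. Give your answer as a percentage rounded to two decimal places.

9.68%

Cost of equity via CAPM: Re = 5.37% + 1.31 × 4.29% = 10.9899%.
Total capital V = 7430 + 1293.6 + 2106 = 10829.6.
Equity: weight = 7430/10829.6 = 0.6861; cost = 10.9899%.
Preferred: weight = 1293.6/10829.6 = 0.1195; cost = 6.91%.
Debt: weight = 2106/10829.6 = 0.1945; after-tax cost = 6.78% × (1 − 0%) = 6.7800%.
WACC = 0.6861 × 10.9899% + 0.1195 × 6.9100% + 0.1945 × 6.7800% = 9.6839%.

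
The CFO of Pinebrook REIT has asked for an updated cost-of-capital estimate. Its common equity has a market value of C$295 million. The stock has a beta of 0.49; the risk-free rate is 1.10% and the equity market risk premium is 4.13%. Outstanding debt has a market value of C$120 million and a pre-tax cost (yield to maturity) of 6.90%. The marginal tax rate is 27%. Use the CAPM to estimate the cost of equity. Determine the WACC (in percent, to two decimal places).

Cost of equity via CAPM: Re = 1.1% + 0.49 × 4.13% = 3.1237%.
Total capital V = 295 + 120 = 415.
Equity: weight = 295/415 = 0.7108; cost = 3.1237%.
Debt: weight = 120/415 = 0.2892; after-tax cost = 6.9% × (1 − 27%) = 5.0370%.
WACC = 0.7108 × 3.1237% + 0.2892 × 5.0370% = 3.6769%.

3.68%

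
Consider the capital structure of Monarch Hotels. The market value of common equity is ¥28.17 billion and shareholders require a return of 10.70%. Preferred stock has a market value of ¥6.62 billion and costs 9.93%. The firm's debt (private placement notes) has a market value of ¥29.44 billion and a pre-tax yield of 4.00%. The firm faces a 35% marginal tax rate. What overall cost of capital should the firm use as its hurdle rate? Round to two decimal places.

Total capital V = 28.17 + 6.62 + 29.44 = 64.23.
Equity: weight = 28.17/64.23 = 0.4386; cost = 10.7%.
Preferred: weight = 6.62/64.23 = 0.1031; cost = 9.93%.
Private placement notes: weight = 29.44/64.23 = 0.4584; after-tax cost = 4% × (1 − 35%) = 2.6000%.
WACC = 0.4386 × 10.7000% + 0.1031 × 9.9300% + 0.4584 × 2.6000% = 6.9080%.

6.91%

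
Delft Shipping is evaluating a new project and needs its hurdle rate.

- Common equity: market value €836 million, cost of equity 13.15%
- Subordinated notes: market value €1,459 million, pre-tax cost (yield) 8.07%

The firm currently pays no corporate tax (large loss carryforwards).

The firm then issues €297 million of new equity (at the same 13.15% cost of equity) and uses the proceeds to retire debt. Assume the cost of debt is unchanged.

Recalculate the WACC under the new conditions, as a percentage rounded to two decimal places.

After the change:
Total capital V = 1133 + 1162 = 2295.
Equity: weight = 1133/2295 = 0.4937; cost = 13.15%.
Subordinated notes: weight = 1162/2295 = 0.5063; after-tax cost = 8.07% × (1 − 0%) = 8.0700%.
WACC = 0.4937 × 13.1500% + 0.5063 × 8.0700% = 10.5779%.

10.58%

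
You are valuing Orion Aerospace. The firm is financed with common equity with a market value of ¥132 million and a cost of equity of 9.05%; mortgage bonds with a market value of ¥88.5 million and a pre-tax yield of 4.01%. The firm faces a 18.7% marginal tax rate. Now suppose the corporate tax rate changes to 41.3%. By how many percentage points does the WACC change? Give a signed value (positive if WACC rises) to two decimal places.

Current WACC:
Total capital V = 132 + 88.5 = 220.5.
Equity: weight = 132/220.5 = 0.5986; cost = 9.05%.
Mortgage bonds: weight = 88.5/220.5 = 0.4014; after-tax cost = 4.01% × (1 − 18.7%) = 3.2601%.
WACC = 0.5986 × 9.0500% + 0.4014 × 3.2601% = 6.7262%.
After the change:
Total capital V = 132 + 88.5 = 220.5.
Equity: weight = 132/220.5 = 0.5986; cost = 9.05%.
Mortgage bonds: weight = 88.5/220.5 = 0.4014; after-tax cost = 4.01% × (1 − 41.3%) = 2.3539%.
WACC = 0.5986 × 9.0500% + 0.4014 × 2.3539% = 6.3624%.
Change in WACC = 6.3624% − 6.7262% = -0.3637 pp.

-0.36 pp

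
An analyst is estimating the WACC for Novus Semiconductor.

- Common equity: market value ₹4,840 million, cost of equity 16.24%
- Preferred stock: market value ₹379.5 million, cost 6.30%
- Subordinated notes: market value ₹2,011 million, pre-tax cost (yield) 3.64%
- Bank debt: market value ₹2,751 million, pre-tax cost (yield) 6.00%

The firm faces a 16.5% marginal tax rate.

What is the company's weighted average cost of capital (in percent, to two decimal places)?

10.11%

Total capital V = 4840 + 379.5 + 2011 + 2751 = 9981.5.
Equity: weight = 4840/9981.5 = 0.4849; cost = 16.24%.
Preferred: weight = 379.5/9981.5 = 0.0380; cost = 6.3%.
Subordinated notes: weight = 2011/9981.5 = 0.2015; after-tax cost = 3.64% × (1 − 16.5%) = 3.0394%.
Bank debt: weight = 2751/9981.5 = 0.2756; after-tax cost = 6% × (1 − 16.5%) = 5.0100%.
WACC = 0.4849 × 16.2400% + 0.0380 × 6.3000% + 0.2015 × 3.0394% + 0.2756 × 5.0100% = 10.1074%.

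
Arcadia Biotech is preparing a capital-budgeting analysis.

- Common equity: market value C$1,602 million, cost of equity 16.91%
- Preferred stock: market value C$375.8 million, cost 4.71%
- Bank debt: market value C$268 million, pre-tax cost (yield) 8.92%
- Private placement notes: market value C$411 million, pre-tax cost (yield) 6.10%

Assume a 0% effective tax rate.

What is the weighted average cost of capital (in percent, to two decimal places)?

Total capital V = 1602 + 375.8 + 268 + 411 = 2656.8.
Equity: weight = 1602/2656.8 = 0.6030; cost = 16.91%.
Preferred: weight = 375.8/2656.8 = 0.1414; cost = 4.71%.
Bank debt: weight = 268/2656.8 = 0.1009; after-tax cost = 8.92% × (1 − 0%) = 8.9200%.
Private placement notes: weight = 411/2656.8 = 0.1547; after-tax cost = 6.1% × (1 − 0%) = 6.1000%.
WACC = 0.6030 × 16.9100% + 0.1414 × 4.7100% + 0.1009 × 8.9200% + 0.1547 × 6.1000% = 12.7061%.

12.71%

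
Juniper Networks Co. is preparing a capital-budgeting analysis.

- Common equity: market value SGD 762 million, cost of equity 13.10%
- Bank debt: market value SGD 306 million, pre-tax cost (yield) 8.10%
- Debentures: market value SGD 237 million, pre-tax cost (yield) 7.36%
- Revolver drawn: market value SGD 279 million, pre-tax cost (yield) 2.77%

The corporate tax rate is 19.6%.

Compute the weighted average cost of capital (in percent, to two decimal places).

8.84%

Total capital V = 762 + 306 + 237 + 279 = 1584.
Equity: weight = 762/1584 = 0.4811; cost = 13.1%.
Bank debt: weight = 306/1584 = 0.1932; after-tax cost = 8.1% × (1 − 19.6%) = 6.5124%.
Debentures: weight = 237/1584 = 0.1496; after-tax cost = 7.36% × (1 − 19.6%) = 5.9174%.
Revolver drawn: weight = 279/1584 = 0.1761; after-tax cost = 2.77% × (1 − 19.6%) = 2.2271%.
WACC = 0.4811 × 13.1000% + 0.1932 × 6.5124% + 0.1496 × 5.9174% + 0.1761 × 2.2271% = 8.8376%.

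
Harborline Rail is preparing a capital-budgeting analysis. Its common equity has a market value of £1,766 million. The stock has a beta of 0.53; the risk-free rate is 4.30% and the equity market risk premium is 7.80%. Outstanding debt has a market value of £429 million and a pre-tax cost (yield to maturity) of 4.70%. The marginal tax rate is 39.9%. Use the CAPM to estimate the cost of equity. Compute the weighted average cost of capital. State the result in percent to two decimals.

7.34%

Cost of equity via CAPM: Re = 4.3% + 0.53 × 7.8% = 8.4340%.
Total capital V = 1766 + 429 = 2195.
Equity: weight = 1766/2195 = 0.8046; cost = 8.434%.
Debt: weight = 429/2195 = 0.1954; after-tax cost = 4.7% × (1 − 39.9%) = 2.8247%.
WACC = 0.8046 × 8.4340% + 0.1954 × 2.8247% = 7.3377%.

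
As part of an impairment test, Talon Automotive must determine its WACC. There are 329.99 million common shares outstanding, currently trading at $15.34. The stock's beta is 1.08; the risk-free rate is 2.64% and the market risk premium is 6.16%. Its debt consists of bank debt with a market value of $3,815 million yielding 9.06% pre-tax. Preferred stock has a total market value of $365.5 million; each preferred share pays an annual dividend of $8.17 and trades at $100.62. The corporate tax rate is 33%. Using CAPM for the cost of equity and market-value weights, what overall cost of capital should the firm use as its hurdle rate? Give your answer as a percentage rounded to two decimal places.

7.92%

Cost of equity via CAPM: Re = 2.64% + 1.08 × 6.16% = 9.2928%.
Cost of preferred: Rp = 8.17 / 100.62 = 8.1197%.
Market value of equity E = 15.34 × 329.99m = 5062.0466m.
Total capital V = 5062.0466 + 365.5 + 3815 = 9242.5466.
Equity: weight = 5062.0466/9242.5466 = 0.5477; cost = 9.2928%.
Preferred: weight = 365.5/9242.5466 = 0.0395; cost = 8.1197%.
Bank debt: weight = 3815/9242.5466 = 0.4128; after-tax cost = 9.06% × (1 − 33%) = 6.0702%.
WACC = 0.5477 × 9.2928% + 0.0395 × 8.1197% + 0.4128 × 6.0702% = 7.9162%.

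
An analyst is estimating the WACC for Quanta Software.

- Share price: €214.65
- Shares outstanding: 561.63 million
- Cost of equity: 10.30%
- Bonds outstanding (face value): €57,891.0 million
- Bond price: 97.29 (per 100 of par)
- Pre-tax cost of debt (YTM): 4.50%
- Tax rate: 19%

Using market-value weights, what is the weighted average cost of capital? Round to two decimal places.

8.18%

Market value of equity E = 214.65 × 561.63m = 120553.8795m. Market value of debt D = 57891m × 97.29/100 = 56322.1539m.
Total capital V = 120553.8795 + 56322.1539 = 176876.0334.
Equity: weight = 120553.8795/176876.0334 = 0.6816; cost = 10.3%.
Bonds outstanding: weight = 56322.1539/176876.0334 = 0.3184; after-tax cost = 4.5% × (1 − 19%) = 3.6450%.
WACC = 0.6816 × 10.3000% + 0.3184 × 3.6450% = 8.1809%.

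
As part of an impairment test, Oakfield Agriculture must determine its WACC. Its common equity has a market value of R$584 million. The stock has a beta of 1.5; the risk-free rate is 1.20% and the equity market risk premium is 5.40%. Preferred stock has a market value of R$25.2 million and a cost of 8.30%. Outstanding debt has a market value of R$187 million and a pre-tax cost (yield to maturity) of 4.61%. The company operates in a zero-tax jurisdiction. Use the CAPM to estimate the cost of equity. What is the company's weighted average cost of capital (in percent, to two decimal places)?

Cost of equity via CAPM: Re = 1.2% + 1.5 × 5.4% = 9.3000%.
Total capital V = 584 + 25.2 + 187 = 796.2.
Equity: weight = 584/796.2 = 0.7335; cost = 9.3%.
Preferred: weight = 25.2/796.2 = 0.0317; cost = 8.3%.
Debt: weight = 187/796.2 = 0.2349; after-tax cost = 4.61% × (1 − 0%) = 4.6100%.
WACC = 0.7335 × 9.3000% + 0.0317 × 8.3000% + 0.2349 × 4.6100% = 8.1668%.

8.17%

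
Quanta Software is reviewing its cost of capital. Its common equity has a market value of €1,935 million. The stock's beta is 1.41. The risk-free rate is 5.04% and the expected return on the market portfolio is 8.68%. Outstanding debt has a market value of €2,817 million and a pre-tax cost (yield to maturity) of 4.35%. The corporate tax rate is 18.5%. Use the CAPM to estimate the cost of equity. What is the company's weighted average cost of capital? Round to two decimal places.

6.24%

Market risk premium = 8.68% − 5.04% = 3.64%.
Cost of equity via CAPM: Re = 5.04% + 1.41 × 3.64% = 10.1724%.
Total capital V = 1935 + 2817 = 4752.
Equity: weight = 1935/4752 = 0.4072; cost = 10.1724%.
Debt: weight = 2817/4752 = 0.5928; after-tax cost = 4.35% × (1 − 18.5%) = 3.5452%.
WACC = 0.4072 × 10.1724% + 0.5928 × 3.5452% = 6.2438%.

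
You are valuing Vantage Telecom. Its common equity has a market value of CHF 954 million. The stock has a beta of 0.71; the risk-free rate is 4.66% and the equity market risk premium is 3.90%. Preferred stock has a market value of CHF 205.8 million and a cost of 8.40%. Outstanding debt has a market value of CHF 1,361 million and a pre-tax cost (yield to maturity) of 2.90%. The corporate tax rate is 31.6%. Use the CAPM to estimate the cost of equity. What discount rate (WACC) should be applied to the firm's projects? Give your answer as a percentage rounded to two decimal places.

Cost of equity via CAPM: Re = 4.66% + 0.71 × 3.9% = 7.4290%.
Total capital V = 954 + 205.8 + 1361 = 2520.8.
Equity: weight = 954/2520.8 = 0.3785; cost = 7.429%.
Preferred: weight = 205.8/2520.8 = 0.0816; cost = 8.4%.
Debt: weight = 1361/2520.8 = 0.5399; after-tax cost = 2.9% × (1 − 31.6%) = 1.9836%.
WACC = 0.3785 × 7.4290% + 0.0816 × 8.4000% + 0.5399 × 1.9836% = 4.5683%.

4.57%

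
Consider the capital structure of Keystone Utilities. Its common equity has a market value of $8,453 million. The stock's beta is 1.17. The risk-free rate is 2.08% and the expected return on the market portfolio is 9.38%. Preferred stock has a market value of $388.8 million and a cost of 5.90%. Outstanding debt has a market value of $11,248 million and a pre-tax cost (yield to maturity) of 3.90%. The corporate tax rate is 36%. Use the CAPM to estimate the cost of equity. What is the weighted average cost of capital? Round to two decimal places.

5.98%

Market risk premium = 9.38% − 2.08% = 7.3%.
Cost of equity via CAPM: Re = 2.08% + 1.17 × 7.3% = 10.6210%.
Total capital V = 8453 + 388.8 + 11248 = 20089.8.
Equity: weight = 8453/20089.8 = 0.4208; cost = 10.621%.
Preferred: weight = 388.8/20089.8 = 0.0194; cost = 5.9%.
Debt: weight = 11248/20089.8 = 0.5599; after-tax cost = 3.9% × (1 − 36%) = 2.4960%.
WACC = 0.4208 × 10.6210% + 0.0194 × 5.9000% + 0.5599 × 2.4960% = 5.9806%.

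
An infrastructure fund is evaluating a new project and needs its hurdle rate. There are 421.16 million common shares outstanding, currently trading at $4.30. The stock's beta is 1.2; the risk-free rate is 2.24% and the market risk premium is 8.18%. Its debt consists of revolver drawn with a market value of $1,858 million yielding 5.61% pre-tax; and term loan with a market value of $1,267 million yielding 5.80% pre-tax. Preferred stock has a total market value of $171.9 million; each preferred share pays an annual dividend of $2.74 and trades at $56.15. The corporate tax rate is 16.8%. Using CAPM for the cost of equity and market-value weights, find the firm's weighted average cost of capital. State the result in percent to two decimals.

7.33%

Cost of equity via CAPM: Re = 2.24% + 1.2 × 8.18% = 12.0560%.
Cost of preferred: Rp = 2.74 / 56.15 = 4.8798%.
Market value of equity E = 4.3 × 421.16m = 1810.988m.
Total capital V = 1810.988 + 171.9 + 1858 + 1267 = 5107.888.
Equity: weight = 1810.988/5107.888 = 0.3545; cost = 12.056%.
Preferred: weight = 171.9/5107.888 = 0.0337; cost = 4.8798%.
Revolver drawn: weight = 1858/5107.888 = 0.3638; after-tax cost = 5.61% × (1 − 16.8%) = 4.6675%.
Term loan: weight = 1267/5107.888 = 0.2480; after-tax cost = 5.8% × (1 − 16.8%) = 4.8256%.
WACC = 0.3545 × 12.0560% + 0.0337 × 4.8798% + 0.3638 × 4.6675% + 0.2480 × 4.8256% = 7.3334%.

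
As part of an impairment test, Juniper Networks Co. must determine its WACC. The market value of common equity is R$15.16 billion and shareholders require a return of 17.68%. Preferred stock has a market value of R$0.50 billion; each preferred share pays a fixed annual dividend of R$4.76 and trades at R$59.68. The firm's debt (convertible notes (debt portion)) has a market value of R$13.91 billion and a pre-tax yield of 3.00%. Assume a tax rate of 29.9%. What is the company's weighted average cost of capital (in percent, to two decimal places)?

10.19%

Cost of preferred: Rp = 4.76 / 59.68 = 7.9759%.
Total capital V = 15.16 + 0.5 + 13.91 = 29.57.
Equity: weight = 15.16/29.57 = 0.5127; cost = 17.68%.
Preferred: weight = 0.5/29.57 = 0.0169; cost = 7.9759%.
Convertible notes (debt portion): weight = 13.91/29.57 = 0.4704; after-tax cost = 3% × (1 − 29.9%) = 2.1030%.
WACC = 0.5127 × 17.6800% + 0.0169 × 7.9759% + 0.4704 × 2.1030% = 10.1883%.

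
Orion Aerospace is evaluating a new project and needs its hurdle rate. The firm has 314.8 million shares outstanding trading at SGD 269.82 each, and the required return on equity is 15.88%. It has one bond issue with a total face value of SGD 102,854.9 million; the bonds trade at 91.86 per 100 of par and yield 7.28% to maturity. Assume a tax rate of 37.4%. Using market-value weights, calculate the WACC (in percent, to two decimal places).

Market value of equity E = 269.82 × 314.8m = 84939.336m. Market value of debt D = 102854.9m × 91.86/100 = 94482.51114m.
Total capital V = 84939.336 + 94482.51114 = 179421.84714.
Equity: weight = 84939.336/179421.84714 = 0.4734; cost = 15.88%.
Bonds outstanding: weight = 94482.51114/179421.84714 = 0.5266; after-tax cost = 7.28% × (1 − 37.4%) = 4.5573%.
WACC = 0.4734 × 15.8800% + 0.5266 × 4.5573% = 9.9175%.

9.92%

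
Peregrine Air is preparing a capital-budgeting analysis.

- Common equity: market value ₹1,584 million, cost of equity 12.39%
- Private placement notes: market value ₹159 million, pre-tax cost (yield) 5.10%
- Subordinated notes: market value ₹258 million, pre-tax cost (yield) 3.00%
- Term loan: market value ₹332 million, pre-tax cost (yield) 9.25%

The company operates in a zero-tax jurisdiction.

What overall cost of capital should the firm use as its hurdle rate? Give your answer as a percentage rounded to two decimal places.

Total capital V = 1584 + 159 + 258 + 332 = 2333.
Equity: weight = 1584/2333 = 0.6790; cost = 12.39%.
Private placement notes: weight = 159/2333 = 0.0682; after-tax cost = 5.1% × (1 − 0%) = 5.1000%.
Subordinated notes: weight = 258/2333 = 0.1106; after-tax cost = 3% × (1 − 0%) = 3.0000%.
Term loan: weight = 332/2333 = 0.1423; after-tax cost = 9.25% × (1 − 0%) = 9.2500%.
WACC = 0.6790 × 12.3900% + 0.0682 × 5.1000% + 0.1106 × 3.0000% + 0.1423 × 9.2500% = 10.4079%.

10.41%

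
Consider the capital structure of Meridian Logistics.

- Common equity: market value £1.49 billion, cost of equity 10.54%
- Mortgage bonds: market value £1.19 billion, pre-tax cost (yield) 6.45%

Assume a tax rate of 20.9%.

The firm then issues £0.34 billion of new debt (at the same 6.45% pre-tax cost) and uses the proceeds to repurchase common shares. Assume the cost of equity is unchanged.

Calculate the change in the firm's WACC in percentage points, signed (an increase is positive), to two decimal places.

-0.69 pp

Current WACC:
Total capital V = 1.49 + 1.19 = 2.68.
Equity: weight = 1.49/2.68 = 0.5560; cost = 10.54%.
Mortgage bonds: weight = 1.19/2.68 = 0.4440; after-tax cost = 6.45% × (1 − 20.9%) = 5.1020%.
WACC = 0.5560 × 10.5400% + 0.4440 × 5.1020% = 8.1253%.
After the change:
Total capital V = 1.15 + 1.53 = 2.68.
Equity: weight = 1.15/2.68 = 0.4291; cost = 10.54%.
Mortgage bonds: weight = 1.53/2.68 = 0.5709; after-tax cost = 6.45% × (1 − 20.9%) = 5.1020%.
WACC = 0.4291 × 10.5400% + 0.5709 × 5.1020% = 7.4354%.
Change in WACC = 7.4354% − 8.1253% = -0.6899 pp.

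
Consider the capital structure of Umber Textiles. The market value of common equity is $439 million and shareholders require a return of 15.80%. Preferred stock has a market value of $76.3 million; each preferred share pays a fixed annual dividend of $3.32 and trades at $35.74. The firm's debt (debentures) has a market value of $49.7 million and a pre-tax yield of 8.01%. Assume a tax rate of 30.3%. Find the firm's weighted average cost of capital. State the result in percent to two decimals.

14.02%

Cost of preferred: Rp = 3.32 / 35.74 = 9.2893%.
Total capital V = 439 + 76.3 + 49.7 = 565.
Equity: weight = 439/565 = 0.7770; cost = 15.8%.
Preferred: weight = 76.3/565 = 0.1350; cost = 9.2893%.
Debentures: weight = 49.7/565 = 0.0880; after-tax cost = 8.01% × (1 − 30.3%) = 5.5830%.
WACC = 0.7770 × 15.8000% + 0.1350 × 9.2893% + 0.0880 × 5.5830% = 14.0220%.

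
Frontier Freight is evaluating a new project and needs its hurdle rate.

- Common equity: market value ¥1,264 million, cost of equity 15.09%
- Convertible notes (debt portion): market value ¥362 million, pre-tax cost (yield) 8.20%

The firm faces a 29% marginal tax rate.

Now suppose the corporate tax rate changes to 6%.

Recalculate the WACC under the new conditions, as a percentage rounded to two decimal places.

After the change:
Total capital V = 1264 + 362 = 1626.
Equity: weight = 1264/1626 = 0.7774; cost = 15.09%.
Convertible notes (debt portion): weight = 362/1626 = 0.2226; after-tax cost = 8.2% × (1 − 6%) = 7.7080%.
WACC = 0.7774 × 15.0900% + 0.2226 × 7.7080% = 13.4465%.

13.45%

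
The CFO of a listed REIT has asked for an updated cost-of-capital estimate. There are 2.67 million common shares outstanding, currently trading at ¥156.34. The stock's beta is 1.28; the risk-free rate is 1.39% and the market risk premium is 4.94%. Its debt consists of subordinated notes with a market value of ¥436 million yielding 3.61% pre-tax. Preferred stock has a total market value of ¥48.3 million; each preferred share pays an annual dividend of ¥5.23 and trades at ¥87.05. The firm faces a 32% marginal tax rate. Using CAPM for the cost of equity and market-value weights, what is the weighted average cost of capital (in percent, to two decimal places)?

5.08%

Cost of equity via CAPM: Re = 1.39% + 1.28 × 4.94% = 7.7132%.
Cost of preferred: Rp = 5.23 / 87.05 = 6.0080%.
Market value of equity E = 156.34 × 2.67m = 417.4278m.
Total capital V = 417.4278 + 48.3 + 436 = 901.7278.
Equity: weight = 417.4278/901.7278 = 0.4629; cost = 7.7132%.
Preferred: weight = 48.3/901.7278 = 0.0536; cost = 6.008%.
Subordinated notes: weight = 436/901.7278 = 0.4835; after-tax cost = 3.61% × (1 − 32%) = 2.4548%.
WACC = 0.4629 × 7.7132% + 0.0536 × 6.0080% + 0.4835 × 2.4548% = 5.0793%.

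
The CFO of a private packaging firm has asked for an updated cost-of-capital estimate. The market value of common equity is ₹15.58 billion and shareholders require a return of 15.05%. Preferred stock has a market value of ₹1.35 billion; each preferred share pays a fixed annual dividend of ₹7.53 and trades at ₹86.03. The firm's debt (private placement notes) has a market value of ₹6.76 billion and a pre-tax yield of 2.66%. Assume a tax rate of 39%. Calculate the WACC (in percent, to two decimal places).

Cost of preferred: Rp = 7.53 / 86.03 = 8.7528%.
Total capital V = 15.58 + 1.35 + 6.76 = 23.69.
Equity: weight = 15.58/23.69 = 0.6577; cost = 15.05%.
Preferred: weight = 1.35/23.69 = 0.0570; cost = 8.7528%.
Private placement notes: weight = 6.76/23.69 = 0.2854; after-tax cost = 2.66% × (1 − 39%) = 1.6226%.
WACC = 0.6577 × 15.0500% + 0.0570 × 8.7528% + 0.2854 × 1.6226% = 10.8596%.

10.86%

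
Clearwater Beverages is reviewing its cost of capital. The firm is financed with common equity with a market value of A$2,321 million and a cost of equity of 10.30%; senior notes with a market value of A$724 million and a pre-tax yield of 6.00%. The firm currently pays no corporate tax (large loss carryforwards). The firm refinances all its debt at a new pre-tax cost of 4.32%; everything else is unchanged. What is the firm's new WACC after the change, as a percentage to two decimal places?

After the change:
Total capital V = 2321 + 724 = 3045.
Equity: weight = 2321/3045 = 0.7622; cost = 10.3%.
Senior notes: weight = 724/3045 = 0.2378; after-tax cost = 4.32% × (1 − 0%) = 4.3200%.
WACC = 0.7622 × 10.3000% + 0.2378 × 4.3200% = 8.8782%.

8.88%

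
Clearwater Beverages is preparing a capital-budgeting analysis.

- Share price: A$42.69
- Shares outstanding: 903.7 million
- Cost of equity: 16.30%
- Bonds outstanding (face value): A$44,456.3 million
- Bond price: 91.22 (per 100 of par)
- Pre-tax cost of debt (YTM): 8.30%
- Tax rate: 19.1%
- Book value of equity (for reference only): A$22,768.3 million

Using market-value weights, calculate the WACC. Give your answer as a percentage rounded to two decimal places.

Market value of equity E = 42.69 × 903.7m = 38578.953m. Market value of debt D = 44456.3m × 91.22/100 = 40553.03686m.
Total capital V = 38578.953 + 40553.03686 = 79131.98986.
Equity: weight = 38578.953/79131.98986 = 0.4875; cost = 16.3%.
Bonds outstanding: weight = 40553.03686/79131.98986 = 0.5125; after-tax cost = 8.3% × (1 − 19.1%) = 6.7147%.
WACC = 0.4875 × 16.3000% + 0.5125 × 6.7147% = 11.3878%.

11.39%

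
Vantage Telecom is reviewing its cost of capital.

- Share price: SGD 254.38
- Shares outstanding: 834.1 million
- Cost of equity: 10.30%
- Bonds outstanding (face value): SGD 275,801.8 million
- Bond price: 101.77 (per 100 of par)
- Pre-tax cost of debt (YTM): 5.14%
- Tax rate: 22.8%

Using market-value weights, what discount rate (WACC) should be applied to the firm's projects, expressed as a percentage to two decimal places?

Market value of equity E = 254.38 × 834.1m = 212178.358m. Market value of debt D = 275801.8m × 101.77/100 = 280683.49186m.
Total capital V = 212178.358 + 280683.49186 = 492861.84986.
Equity: weight = 212178.358/492861.84986 = 0.4305; cost = 10.3%.
Bonds outstanding: weight = 280683.49186/492861.84986 = 0.5695; after-tax cost = 5.14% × (1 − 22.8%) = 3.9681%.
WACC = 0.4305 × 10.3000% + 0.5695 × 3.9681% = 6.6940%.

6.69%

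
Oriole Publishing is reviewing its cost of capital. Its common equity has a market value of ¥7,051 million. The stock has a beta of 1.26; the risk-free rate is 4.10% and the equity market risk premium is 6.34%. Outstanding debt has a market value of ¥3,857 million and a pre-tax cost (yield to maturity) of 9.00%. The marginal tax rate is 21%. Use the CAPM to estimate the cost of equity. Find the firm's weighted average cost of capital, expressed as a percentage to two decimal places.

Cost of equity via CAPM: Re = 4.1% + 1.26 × 6.34% = 12.0884%.
Total capital V = 7051 + 3857 = 10908.
Equity: weight = 7051/10908 = 0.6464; cost = 12.0884%.
Debt: weight = 3857/10908 = 0.3536; after-tax cost = 9% × (1 − 21%) = 7.1100%.
WACC = 0.6464 × 12.0884% + 0.3536 × 7.1100% = 10.3281%.

10.33%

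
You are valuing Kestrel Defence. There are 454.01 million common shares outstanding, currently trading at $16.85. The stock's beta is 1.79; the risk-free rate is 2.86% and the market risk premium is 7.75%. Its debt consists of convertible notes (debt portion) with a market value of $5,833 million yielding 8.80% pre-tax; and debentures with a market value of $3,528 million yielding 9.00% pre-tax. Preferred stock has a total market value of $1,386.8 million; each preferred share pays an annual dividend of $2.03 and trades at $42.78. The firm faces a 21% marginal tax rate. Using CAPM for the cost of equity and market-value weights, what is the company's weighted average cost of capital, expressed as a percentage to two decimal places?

10.88%

Cost of equity via CAPM: Re = 2.86% + 1.79 × 7.75% = 16.7325%.
Cost of preferred: Rp = 2.03 / 42.78 = 4.7452%.
Market value of equity E = 16.85 × 454.01m = 7650.0685m.
Total capital V = 7650.0685 + 1386.8 + 5833 + 3528 = 18397.8685.
Equity: weight = 7650.0685/18397.8685 = 0.4158; cost = 16.7325%.
Preferred: weight = 1386.8/18397.8685 = 0.0754; cost = 4.7452%.
Convertible notes (debt portion): weight = 5833/18397.8685 = 0.3170; after-tax cost = 8.8% × (1 − 21%) = 6.9520%.
Debentures: weight = 3528/18397.8685 = 0.1918; after-tax cost = 9% × (1 − 21%) = 7.1100%.
WACC = 0.4158 × 16.7325% + 0.0754 × 4.7452% + 0.3170 × 6.9520% + 0.1918 × 7.1100% = 10.8828%.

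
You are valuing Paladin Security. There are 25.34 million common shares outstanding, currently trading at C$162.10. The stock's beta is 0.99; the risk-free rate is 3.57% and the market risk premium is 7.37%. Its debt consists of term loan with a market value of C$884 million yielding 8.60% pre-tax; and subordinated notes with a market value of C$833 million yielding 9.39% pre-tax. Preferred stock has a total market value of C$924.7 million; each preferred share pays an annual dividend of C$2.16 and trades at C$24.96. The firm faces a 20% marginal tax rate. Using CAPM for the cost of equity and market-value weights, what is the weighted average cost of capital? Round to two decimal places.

9.63%

Cost of equity via CAPM: Re = 3.57% + 0.99 × 7.37% = 10.8663%.
Cost of preferred: Rp = 2.16 / 24.96 = 8.6538%.
Market value of equity E = 162.1 × 25.34m = 4107.614m.
Total capital V = 4107.614 + 924.7 + 884 + 833 = 6749.314.
Equity: weight = 4107.614/6749.314 = 0.6086; cost = 10.8663%.
Preferred: weight = 924.7/6749.314 = 0.1370; cost = 8.6538%.
Term loan: weight = 884/6749.314 = 0.1310; after-tax cost = 8.6% × (1 − 20%) = 6.8800%.
Subordinated notes: weight = 833/6749.314 = 0.1234; after-tax cost = 9.39% × (1 − 20%) = 7.5120%.
WACC = 0.6086 × 10.8663% + 0.1370 × 8.6538% + 0.1310 × 6.8800% + 0.1234 × 7.5120% = 9.6271%.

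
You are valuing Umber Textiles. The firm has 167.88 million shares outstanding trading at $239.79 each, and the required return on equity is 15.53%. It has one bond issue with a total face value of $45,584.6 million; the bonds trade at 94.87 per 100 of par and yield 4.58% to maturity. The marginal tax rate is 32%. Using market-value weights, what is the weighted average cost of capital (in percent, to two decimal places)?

9.10%

Market value of equity E = 239.79 × 167.88m = 40255.9452m. Market value of debt D = 45584.6m × 94.87/100 = 43246.11002m.
Total capital V = 40255.9452 + 43246.11002 = 83502.05522.
Equity: weight = 40255.9452/83502.05522 = 0.4821; cost = 15.53%.
Bonds outstanding: weight = 43246.11002/83502.05522 = 0.5179; after-tax cost = 4.58% × (1 − 32%) = 3.1144%.
WACC = 0.4821 × 15.5300% + 0.5179 × 3.1144% = 9.0999%.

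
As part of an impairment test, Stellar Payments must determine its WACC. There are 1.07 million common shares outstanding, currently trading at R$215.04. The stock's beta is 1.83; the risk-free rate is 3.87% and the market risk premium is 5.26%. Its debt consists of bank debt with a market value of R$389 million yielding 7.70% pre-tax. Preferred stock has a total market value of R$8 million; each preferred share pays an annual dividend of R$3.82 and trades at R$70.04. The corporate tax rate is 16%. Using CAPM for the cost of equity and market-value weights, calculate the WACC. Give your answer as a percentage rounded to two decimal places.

9.03%

Cost of equity via CAPM: Re = 3.87% + 1.83 × 5.26% = 13.4958%.
Cost of preferred: Rp = 3.82 / 70.04 = 5.4540%.
Market value of equity E = 215.04 × 1.07m = 230.0928m.
Total capital V = 230.0928 + 8 + 389 = 627.0928.
Equity: weight = 230.0928/627.0928 = 0.3669; cost = 13.4958%.
Preferred: weight = 8/627.0928 = 0.0128; cost = 5.454%.
Bank debt: weight = 389/627.0928 = 0.6203; after-tax cost = 7.7% × (1 − 16%) = 6.4680%.
WACC = 0.3669 × 13.4958% + 0.0128 × 5.4540% + 0.6203 × 6.4680% = 9.0337%.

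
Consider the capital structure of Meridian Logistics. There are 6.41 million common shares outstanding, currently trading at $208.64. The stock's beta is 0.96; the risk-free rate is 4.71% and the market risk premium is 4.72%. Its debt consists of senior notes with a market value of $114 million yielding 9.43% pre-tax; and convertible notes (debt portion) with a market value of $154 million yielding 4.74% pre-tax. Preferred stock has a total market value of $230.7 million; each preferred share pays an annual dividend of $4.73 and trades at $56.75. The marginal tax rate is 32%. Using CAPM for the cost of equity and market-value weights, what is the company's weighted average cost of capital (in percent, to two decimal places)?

Cost of equity via CAPM: Re = 4.71% + 0.96 × 4.72% = 9.2412%.
Cost of preferred: Rp = 4.73 / 56.75 = 8.3348%.
Market value of equity E = 208.64 × 6.41m = 1337.3824m.
Total capital V = 1337.3824 + 230.7 + 114 + 154 = 1836.0824.
Equity: weight = 1337.3824/1836.0824 = 0.7284; cost = 9.2412%.
Preferred: weight = 230.7/1836.0824 = 0.1256; cost = 8.3348%.
Senior notes: weight = 114/1836.0824 = 0.0621; after-tax cost = 9.43% × (1 − 32%) = 6.4124%.
Convertible notes (debt portion): weight = 154/1836.0824 = 0.0839; after-tax cost = 4.74% × (1 − 32%) = 3.2232%.
WACC = 0.7284 × 9.2412% + 0.1256 × 8.3348% + 0.0621 × 6.4124% + 0.0839 × 3.2232% = 8.4469%.

8.45%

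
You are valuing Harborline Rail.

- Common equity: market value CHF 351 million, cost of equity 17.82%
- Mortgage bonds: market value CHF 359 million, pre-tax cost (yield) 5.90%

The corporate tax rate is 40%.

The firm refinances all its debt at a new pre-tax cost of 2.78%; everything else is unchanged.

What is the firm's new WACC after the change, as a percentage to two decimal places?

9.65%

After the change:
Total capital V = 351 + 359 = 710.
Equity: weight = 351/710 = 0.4944; cost = 17.82%.
Mortgage bonds: weight = 359/710 = 0.5056; after-tax cost = 2.78% × (1 − 40%) = 1.6680%.
WACC = 0.4944 × 17.8200% + 0.5056 × 1.6680% = 9.6530%.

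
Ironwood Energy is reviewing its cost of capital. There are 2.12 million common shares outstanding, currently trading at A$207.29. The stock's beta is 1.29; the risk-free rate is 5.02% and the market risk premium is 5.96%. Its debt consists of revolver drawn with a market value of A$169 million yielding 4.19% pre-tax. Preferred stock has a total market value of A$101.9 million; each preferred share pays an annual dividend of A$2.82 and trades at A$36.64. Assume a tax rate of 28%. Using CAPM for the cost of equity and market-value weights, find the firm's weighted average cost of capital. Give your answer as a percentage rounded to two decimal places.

Cost of equity via CAPM: Re = 5.02% + 1.29 × 5.96% = 12.7084%.
Cost of preferred: Rp = 2.82 / 36.64 = 7.6965%.
Market value of equity E = 207.29 × 2.12m = 439.4548m.
Total capital V = 439.4548 + 101.9 + 169 = 710.3548.
Equity: weight = 439.4548/710.3548 = 0.6186; cost = 12.7084%.
Preferred: weight = 101.9/710.3548 = 0.1434; cost = 7.6965%.
Revolver drawn: weight = 169/710.3548 = 0.2379; after-tax cost = 4.19% × (1 − 28%) = 3.0168%.
WACC = 0.6186 × 12.7084% + 0.1434 × 7.6965% + 0.2379 × 3.0168% = 9.6837%.

9.68%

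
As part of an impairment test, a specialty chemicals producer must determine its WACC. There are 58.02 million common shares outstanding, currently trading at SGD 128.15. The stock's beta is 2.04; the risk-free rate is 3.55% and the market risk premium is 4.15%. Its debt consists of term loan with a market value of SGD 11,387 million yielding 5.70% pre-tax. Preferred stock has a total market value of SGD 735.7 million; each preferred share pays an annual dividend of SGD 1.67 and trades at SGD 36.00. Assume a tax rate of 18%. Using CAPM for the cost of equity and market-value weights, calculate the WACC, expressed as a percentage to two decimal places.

7.46%

Cost of equity via CAPM: Re = 3.55% + 2.04 × 4.15% = 12.0160%.
Cost of preferred: Rp = 1.67 / 36.0 = 4.6389%.
Market value of equity E = 128.15 × 58.02m = 7435.263m.
Total capital V = 7435.263 + 735.7 + 11387 = 19557.963.
Equity: weight = 7435.263/19557.963 = 0.3802; cost = 12.016%.
Preferred: weight = 735.7/19557.963 = 0.0376; cost = 4.6389%.
Term loan: weight = 11387/19557.963 = 0.5822; after-tax cost = 5.7% × (1 − 18%) = 4.6740%.
WACC = 0.3802 × 12.0160% + 0.0376 × 4.6389% + 0.5822 × 4.6740% = 7.4639%.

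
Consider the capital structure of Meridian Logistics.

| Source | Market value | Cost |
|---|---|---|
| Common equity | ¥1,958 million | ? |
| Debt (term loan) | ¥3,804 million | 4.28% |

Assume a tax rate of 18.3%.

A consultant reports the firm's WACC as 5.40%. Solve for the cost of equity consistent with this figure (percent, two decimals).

Total capital V = 1958 + 3804 = 5762.
Equity weight = 1958/5762 = 0.3398.
Term loan weight = 3804/5762 = 0.6602.
Debt contribution = 0.6602 × 4.28% × (1 − 18.3%) = 2.3085%.
Required equity contribution = 5.4% − 2.3085% = 3.0915%.
Re = 3.0915% / 0.3398 = 9.0976%.

9.10%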